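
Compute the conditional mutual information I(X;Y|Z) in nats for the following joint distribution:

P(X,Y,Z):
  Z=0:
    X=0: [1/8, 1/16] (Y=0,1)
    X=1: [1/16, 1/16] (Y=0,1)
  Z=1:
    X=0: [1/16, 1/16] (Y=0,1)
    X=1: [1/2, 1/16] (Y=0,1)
0.0474 nats

Conditional mutual information: I(X;Y|Z) = H(X|Z) + H(Y|Z) - H(X,Y|Z)

H(Z) = 0.6211
H(X,Z) = 1.1574 → H(X|Z) = 0.5363
H(Y,Z) = 1.1574 → H(Y|Z) = 0.5363
H(X,Y,Z) = 1.6462 → H(X,Y|Z) = 1.0251

I(X;Y|Z) = 0.5363 + 0.5363 - 1.0251 = 0.0474 nats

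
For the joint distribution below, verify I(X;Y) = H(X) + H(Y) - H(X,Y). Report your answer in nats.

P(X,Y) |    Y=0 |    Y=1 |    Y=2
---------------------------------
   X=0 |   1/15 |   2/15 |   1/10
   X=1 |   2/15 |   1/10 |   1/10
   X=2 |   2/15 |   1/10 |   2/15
I(X;Y) = 0.0177 nats

Mutual information has multiple equivalent forms:
- I(X;Y) = H(X) - H(X|Y)
- I(X;Y) = H(Y) - H(Y|X)
- I(X;Y) = H(X) + H(Y) - H(X,Y)

Computing all quantities:
H(X) = 1.0953, H(Y) = 1.0986, H(X,Y) = 2.1762
H(X|Y) = 1.0776, H(Y|X) = 1.0809

Verification:
H(X) - H(X|Y) = 1.0953 - 1.0776 = 0.0177
H(Y) - H(Y|X) = 1.0986 - 1.0809 = 0.0177
H(X) + H(Y) - H(X,Y) = 1.0953 + 1.0986 - 2.1762 = 0.0177

All forms give I(X;Y) = 0.0177 nats. ✓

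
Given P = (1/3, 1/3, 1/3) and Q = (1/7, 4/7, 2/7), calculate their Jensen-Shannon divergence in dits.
0.0158 dits

Jensen-Shannon divergence is:
JSD(P||Q) = 0.5 × D_KL(P||M) + 0.5 × D_KL(Q||M)
where M = 0.5 × (P + Q) is the mixture distribution.

M = 0.5 × (1/3, 1/3, 1/3) + 0.5 × (1/7, 4/7, 2/7) = (5/21, 0.452381, 0.309524)

D_KL(P||M) = 0.0152 dits
D_KL(Q||M) = 0.0164 dits

JSD(P||Q) = 0.5 × 0.0152 + 0.5 × 0.0164 = 0.0158 dits

Unlike KL divergence, JSD is symmetric and bounded: 0 ≤ JSD ≤ log(2).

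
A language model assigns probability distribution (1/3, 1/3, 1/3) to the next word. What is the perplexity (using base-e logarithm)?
3.0000

Perplexity is e^H (or exp(H) for natural log).

First, H = -Σ p log p = 1.0986 nats
Perplexity = e^1.0986 = 3.0000

Interpretation: The model's uncertainty is equivalent to choosing uniformly among 3.0 options.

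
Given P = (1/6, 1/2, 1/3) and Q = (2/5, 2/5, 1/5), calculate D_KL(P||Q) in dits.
0.0590 dits

KL divergence: D_KL(P||Q) = Σ p(x) log(p(x)/q(x))

Computing term by term:
  x=0: 1/6 × log_10[(1/6)/(2/5)] = 1/6 × -0.3802 = -0.0634
  x=1: 1/2 × log_10[(1/2)/(2/5)] = 1/2 × 0.0969 = 0.0485
  x=2: 1/3 × log_10[(1/3)/(1/5)] = 1/3 × 0.2218 = 0.0739

D_KL(P||Q) = 0.0590 dits

Note: KL divergence is always non-negative and equals 0 iff P = Q.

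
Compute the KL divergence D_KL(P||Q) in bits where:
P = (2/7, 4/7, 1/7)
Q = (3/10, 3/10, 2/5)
0.2989 bits

KL divergence: D_KL(P||Q) = Σ p(x) log(p(x)/q(x))

Computing term by term:
  x=0: 2/7 × log_2[(2/7)/(3/10)] = 2/7 × -0.0704 = -0.0201
  x=1: 4/7 × log_2[(4/7)/(3/10)] = 4/7 × 0.9296 = 0.5312
  x=2: 1/7 × log_2[(1/7)/(2/5)] = 1/7 × -1.4854 = -0.2122

D_KL(P||Q) = 0.2989 bits

Note: KL divergence is always non-negative and equals 0 iff P = Q.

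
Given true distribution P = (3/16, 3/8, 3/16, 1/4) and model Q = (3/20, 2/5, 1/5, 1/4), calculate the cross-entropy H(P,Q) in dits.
0.5853 dits

Cross-entropy: H(P,Q) = -Σ p(x) log q(x)

Alternatively: H(P,Q) = H(P) + D_KL(P||Q)
H(P) = 0.5829 dits
D_KL(P||Q) = 0.0024 dits

H(P,Q) = 0.5829 + 0.0024 = 0.5853 dits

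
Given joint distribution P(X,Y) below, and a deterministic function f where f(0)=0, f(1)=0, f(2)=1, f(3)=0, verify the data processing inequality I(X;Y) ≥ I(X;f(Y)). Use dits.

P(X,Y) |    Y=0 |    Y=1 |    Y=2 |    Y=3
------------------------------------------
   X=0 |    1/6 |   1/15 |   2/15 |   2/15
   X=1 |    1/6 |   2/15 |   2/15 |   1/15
I(X;Y) = 0.0098, I(X;f(Y)) = 0.0000, inequality holds: 0.0098 ≥ 0.0000

Data Processing Inequality: For any Markov chain X → Y → Z, we have I(X;Y) ≥ I(X;Z).

Here Z = f(Y) is a deterministic function of Y, forming X → Y → Z.

Original I(X;Y) = 0.0098 dits

After applying f:
P(X,Z) where Z=f(Y):
- P(X,Z=0) = P(X,Y=0) + P(X,Y=1) + P(X,Y=3)
- P(X,Z=1) = P(X,Y=2)

I(X;Z) = I(X;f(Y)) = 0.0000 dits

Verification: 0.0098 ≥ 0.0000 ✓

Information cannot be created by processing; the function f can only lose information about X.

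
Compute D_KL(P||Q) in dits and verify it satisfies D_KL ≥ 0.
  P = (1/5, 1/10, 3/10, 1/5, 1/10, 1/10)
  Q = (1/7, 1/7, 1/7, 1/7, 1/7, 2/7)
0.0785 dits

KL divergence satisfies the Gibbs inequality: D_KL(P||Q) ≥ 0 for all distributions P, Q.

D_KL(P||Q) = Σ p(x) log(p(x)/q(x))
Term by term:
  x=0: 1/5 × log_10[(1/5)/(1/7)] = 0.0292
  x=1: 1/10 × log_10[(1/10)/(1/7)] = -0.0155
  x=2: 3/10 × log_10[(3/10)/(1/7)] = 0.0967
  x=3: 1/5 × log_10[(1/5)/(1/7)] = 0.0292
  x=4: 1/10 × log_10[(1/10)/(1/7)] = -0.0155
  x=5: 1/10 × log_10[(1/10)/(2/7)] = -0.0456
D_KL(P||Q) = 0.0785 dits

D_KL(P||Q) = 0.0785 ≥ 0 ✓

This non-negativity is a fundamental property: relative entropy cannot be negative because it measures how different Q is from P.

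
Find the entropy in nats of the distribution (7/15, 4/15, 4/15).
1.0606 nats

Shannon entropy is H(X) = -Σ p(x) log p(x).

For P = (7/15, 4/15, 4/15):
H = -7/15 × log_e(7/15) -4/15 × log_e(4/15) -4/15 × log_e(4/15)
H = 1.0606 nats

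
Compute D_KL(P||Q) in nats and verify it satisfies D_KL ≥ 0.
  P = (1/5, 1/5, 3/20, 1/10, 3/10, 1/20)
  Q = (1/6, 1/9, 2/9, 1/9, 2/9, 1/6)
0.1144 nats

KL divergence satisfies the Gibbs inequality: D_KL(P||Q) ≥ 0 for all distributions P, Q.

D_KL(P||Q) = Σ p(x) log(p(x)/q(x))
Term by term:
  x=0: 1/5 × log_e[(1/5)/(1/6)] = 0.0365
  x=1: 1/5 × log_e[(1/5)/(1/9)] = 0.1176
  x=2: 3/20 × log_e[(3/20)/(2/9)] = -0.0590
  x=3: 1/10 × log_e[(1/10)/(1/9)] = -0.0105
  x=4: 3/10 × log_e[(3/10)/(2/9)] = 0.0900
  x=5: 1/20 × log_e[(1/20)/(1/6)] = -0.0602
D_KL(P||Q) = 0.1144 nats

D_KL(P||Q) = 0.1144 ≥ 0 ✓

This non-negativity is a fundamental property: relative entropy cannot be negative because it measures how different Q is from P.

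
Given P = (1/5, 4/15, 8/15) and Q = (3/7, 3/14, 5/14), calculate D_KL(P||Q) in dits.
0.0520 dits

KL divergence: D_KL(P||Q) = Σ p(x) log(p(x)/q(x))

Computing term by term:
  x=0: 1/5 × log_10[(1/5)/(3/7)] = 1/5 × -0.3310 = -0.0662
  x=1: 4/15 × log_10[(4/15)/(3/14)] = 4/15 × 0.0950 = 0.0253
  x=2: 8/15 × log_10[(8/15)/(5/14)] = 8/15 × 0.1742 = 0.0929

D_KL(P||Q) = 0.0520 dits

Note: KL divergence is always non-negative and equals 0 iff P = Q.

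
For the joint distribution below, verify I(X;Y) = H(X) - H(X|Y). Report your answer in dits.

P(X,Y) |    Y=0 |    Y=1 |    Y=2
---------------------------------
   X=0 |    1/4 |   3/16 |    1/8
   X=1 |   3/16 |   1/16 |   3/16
I(X;Y) = 0.0155 dits

Mutual information has multiple equivalent forms:
- I(X;Y) = H(X) - H(X|Y)
- I(X;Y) = H(Y) - H(Y|X)
- I(X;Y) = H(X) + H(Y) - H(X,Y)

Computing all quantities:
H(X) = 0.2976, H(Y) = 0.4654, H(X,Y) = 0.7476
H(X|Y) = 0.2821, H(Y|X) = 0.4500

Verification:
H(X) - H(X|Y) = 0.2976 - 0.2821 = 0.0155
H(Y) - H(Y|X) = 0.4654 - 0.4500 = 0.0155
H(X) + H(Y) - H(X,Y) = 0.2976 + 0.4654 - 0.7476 = 0.0155

All forms give I(X;Y) = 0.0155 dits. ✓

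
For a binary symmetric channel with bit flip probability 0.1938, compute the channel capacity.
0.2906 bits

For a binary symmetric channel (BSC) with error probability p:
Capacity C = 1 - H(p) bits per symbol

where H(p) = -p log₂(p) - (1-p) log₂(1-p) is the binary entropy function.

H(0.1938) = 0.7094 bits
C = 1 - 0.7094 = 0.2906 bits per symbol

This means we can reliably transmit up to 0.2906 bits of information per channel use.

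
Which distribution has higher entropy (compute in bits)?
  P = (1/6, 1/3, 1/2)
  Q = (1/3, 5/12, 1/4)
Q

Computing entropies in bits:
H(P) = 1.4591
H(Q) = 1.5546

Distribution Q has higher entropy.

Intuition: The distribution closer to uniform (more spread out) has higher entropy.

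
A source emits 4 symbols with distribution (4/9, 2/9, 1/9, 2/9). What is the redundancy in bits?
0.1634 bits

Redundancy measures how far a source is from maximum entropy:
R = H_max - H(X)

Maximum entropy for 4 symbols: H_max = log_2(4) = 2.0000 bits
Actual entropy: H(X) = 1.8366 bits
Redundancy: R = 2.0000 - 1.8366 = 0.1634 bits

This redundancy represents potential for compression: the source could be compressed by 0.1634 bits per symbol.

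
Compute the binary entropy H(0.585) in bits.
0.9791 bits

The binary entropy function is:
H(p) = -p log(p) - (1-p) log(1-p)

H(0.585) = -0.585 × log_2(0.585) - 0.415 × log_2(0.415)
H(0.585) = 0.9791 bits

Note: Binary entropy is maximized at p=0.5 (H=1 bit) and minimized at p=0 or p=1 (H=0).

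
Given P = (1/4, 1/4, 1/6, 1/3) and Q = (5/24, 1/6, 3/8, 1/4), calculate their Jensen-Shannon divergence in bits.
0.0414 bits

Jensen-Shannon divergence is:
JSD(P||Q) = 0.5 × D_KL(P||M) + 0.5 × D_KL(Q||M)
where M = 0.5 × (P + Q) is the mixture distribution.

M = 0.5 × (1/4, 1/4, 1/6, 1/3) + 0.5 × (5/24, 1/6, 3/8, 1/4) = (0.229167, 5/24, 0.270833, 7/24)

D_KL(P||M) = 0.0446 bits
D_KL(Q||M) = 0.0382 bits

JSD(P||Q) = 0.5 × 0.0446 + 0.5 × 0.0382 = 0.0414 bits

Unlike KL divergence, JSD is symmetric and bounded: 0 ≤ JSD ≤ log(2).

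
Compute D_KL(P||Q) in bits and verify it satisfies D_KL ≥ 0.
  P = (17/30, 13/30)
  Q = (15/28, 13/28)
0.0028 bits

KL divergence satisfies the Gibbs inequality: D_KL(P||Q) ≥ 0 for all distributions P, Q.

D_KL(P||Q) = Σ p(x) log(p(x)/q(x))
Term by term:
  x=0: 17/30 × log_2[(17/30)/(15/28)] = 0.0459
  x=1: 13/30 × log_2[(13/30)/(13/28)] = -0.0431
D_KL(P||Q) = 0.0028 bits

D_KL(P||Q) = 0.0028 ≥ 0 ✓

This non-negativity is a fundamental property: relative entropy cannot be negative because it measures how different Q is from P.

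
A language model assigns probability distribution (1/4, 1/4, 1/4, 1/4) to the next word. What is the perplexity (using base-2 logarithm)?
4.0000

Perplexity is 2^H (or exp(H) for natural log).

First, H = -Σ p log p = 2.0000 bits
Perplexity = 2^2.0000 = 4.0000

Interpretation: The model's uncertainty is equivalent to choosing uniformly among 4.0 options.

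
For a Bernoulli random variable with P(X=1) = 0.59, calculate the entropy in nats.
0.6769 nats

The binary entropy function is:
H(p) = -p log(p) - (1-p) log(1-p)

H(0.59) = -0.59 × log_e(0.59) - 0.41 × log_e(0.41)
H(0.59) = 0.6769 nats

Note: Binary entropy is maximized at p=0.5 (H=1 bit) and minimized at p=0 or p=1 (H=0).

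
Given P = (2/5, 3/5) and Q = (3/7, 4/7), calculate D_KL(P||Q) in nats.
0.0017 nats

KL divergence: D_KL(P||Q) = Σ p(x) log(p(x)/q(x))

Computing term by term:
  x=0: 2/5 × log_e[(2/5)/(3/7)] = 2/5 × -0.0690 = -0.0276
  x=1: 3/5 × log_e[(3/5)/(4/7)] = 3/5 × 0.0488 = 0.0293

D_KL(P||Q) = 0.0017 nats

Note: KL divergence is always non-negative and equals 0 iff P = Q.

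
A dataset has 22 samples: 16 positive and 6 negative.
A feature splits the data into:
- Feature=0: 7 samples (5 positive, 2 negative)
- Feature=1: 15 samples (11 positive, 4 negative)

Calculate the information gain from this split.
0.0003 bits

Information Gain = H(Y) - H(Y|Feature)

Before split:
P(positive) = 16/22 = 0.7273
H(Y) = 0.8454 bits

After split:
Feature=0: H = 0.8631 bits (weight = 7/22)
Feature=1: H = 0.8366 bits (weight = 15/22)
H(Y|Feature) = (7/22)×0.8631 + (15/22)×0.8366 = 0.8451 bits

Information Gain = 0.8454 - 0.8451 = 0.0003 bits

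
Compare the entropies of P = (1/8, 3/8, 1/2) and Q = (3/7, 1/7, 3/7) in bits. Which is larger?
Q

Computing entropies in bits:
H(P) = 1.4056
H(Q) = 1.4488

Distribution Q has higher entropy.

Intuition: The distribution closer to uniform (more spread out) has higher entropy.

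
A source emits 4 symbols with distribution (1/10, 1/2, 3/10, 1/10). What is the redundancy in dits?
0.0947 dits

Redundancy measures how far a source is from maximum entropy:
R = H_max - H(X)

Maximum entropy for 4 symbols: H_max = log_10(4) = 0.6021 dits
Actual entropy: H(X) = 0.5074 dits
Redundancy: R = 0.6021 - 0.5074 = 0.0947 dits

This redundancy represents potential for compression: the source could be compressed by 0.0947 dits per symbol.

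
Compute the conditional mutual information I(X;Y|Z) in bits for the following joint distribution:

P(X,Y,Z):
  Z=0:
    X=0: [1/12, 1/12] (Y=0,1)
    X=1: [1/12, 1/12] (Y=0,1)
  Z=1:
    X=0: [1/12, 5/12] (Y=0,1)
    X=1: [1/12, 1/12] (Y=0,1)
0.0492 bits

Conditional mutual information: I(X;Y|Z) = H(X|Z) + H(Y|Z) - H(X,Y|Z)

H(Z) = 0.9183
H(X,Z) = 1.7925 → H(X|Z) = 0.8742
H(Y,Z) = 1.7925 → H(Y|Z) = 0.8742
H(X,Y,Z) = 2.6175 → H(X,Y|Z) = 1.6992

I(X;Y|Z) = 0.8742 + 0.8742 - 1.6992 = 0.0492 bits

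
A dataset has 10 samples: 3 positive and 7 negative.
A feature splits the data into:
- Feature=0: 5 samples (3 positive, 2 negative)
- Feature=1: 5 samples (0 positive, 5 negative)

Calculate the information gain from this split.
0.3958 bits

Information Gain = H(Y) - H(Y|Feature)

Before split:
P(positive) = 3/10 = 0.3000
H(Y) = 0.8813 bits

After split:
Feature=0: H = 0.9710 bits (weight = 5/10)
Feature=1: H = 0.0000 bits (weight = 5/10)
H(Y|Feature) = (5/10)×0.9710 + (5/10)×0.0000 = 0.4855 bits

Information Gain = 0.8813 - 0.4855 = 0.3958 bits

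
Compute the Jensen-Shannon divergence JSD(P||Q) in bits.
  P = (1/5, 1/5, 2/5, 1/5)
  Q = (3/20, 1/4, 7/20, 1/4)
0.0078 bits

Jensen-Shannon divergence is:
JSD(P||Q) = 0.5 × D_KL(P||M) + 0.5 × D_KL(Q||M)
where M = 0.5 × (P + Q) is the mixture distribution.

M = 0.5 × (1/5, 1/5, 2/5, 1/5) + 0.5 × (3/20, 1/4, 7/20, 1/4) = (7/40, 9/40, 3/8, 9/40)

D_KL(P||M) = 0.0078 bits
D_KL(Q||M) = 0.0078 bits

JSD(P||Q) = 0.5 × 0.0078 + 0.5 × 0.0078 = 0.0078 bits

Unlike KL divergence, JSD is symmetric and bounded: 0 ≤ JSD ≤ log(2).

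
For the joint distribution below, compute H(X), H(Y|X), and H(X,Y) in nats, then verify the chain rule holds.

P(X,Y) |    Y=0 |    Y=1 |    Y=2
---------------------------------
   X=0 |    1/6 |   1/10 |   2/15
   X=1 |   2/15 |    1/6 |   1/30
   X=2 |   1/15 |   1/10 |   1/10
H(X,Y) = 2.1192, H(X) = 1.0852, H(Y|X) = 1.0341 (all in nats)

Chain rule: H(X,Y) = H(X) + H(Y|X)

Left side — joint entropy directly:
H(X,Y) = -Σ p(x,y) log p(x,y) = 2.1192 nats

Right side — compute H(Y|X) from the conditional distributions:
P(X) = (2/5, 1/3, 4/15), so H(X) = 1.0852 nats
H(Y|X) = Σ_x P(X=x) · H(Y|X=x):
  P(Y|X=0) = (5/12, 1/4, 1/3), H(Y|X=0) = 1.0776, weight P(X=0) = 2/5
  P(Y|X=1) = (2/5, 1/2, 1/10), H(Y|X=1) = 0.9433, weight P(X=1) = 1/3
  P(Y|X=2) = (1/4, 3/8, 3/8), H(Y|X=2) = 1.0822, weight P(X=2) = 4/15
H(Y|X) = 1.0341 nats

H(X) + H(Y|X) = 1.0852 + 1.0341 = 2.1192 nats

Both sides equal 2.1192 nats. ✓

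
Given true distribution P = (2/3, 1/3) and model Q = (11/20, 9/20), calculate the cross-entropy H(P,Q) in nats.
0.6647 nats

Cross-entropy: H(P,Q) = -Σ p(x) log q(x)

Alternatively: H(P,Q) = H(P) + D_KL(P||Q)
H(P) = 0.6365 nats
D_KL(P||Q) = 0.0282 nats

H(P,Q) = 0.6365 + 0.0282 = 0.6647 nats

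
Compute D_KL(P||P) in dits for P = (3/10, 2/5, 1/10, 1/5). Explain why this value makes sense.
0.0000 dits

KL divergence satisfies the Gibbs inequality: D_KL(P||Q) ≥ 0 for all distributions P, Q.

D_KL(P||Q) = Σ p(x) log(p(x)/q(x))
Each term is p(x) × log_10(p(x)/p(x)) = p(x) × log_10(1) = 0, so the sum is 0.
D_KL(P||Q) = 0.0000 dits

When P = Q, the KL divergence is exactly 0, as there is no 'divergence' between identical distributions.

This non-negativity is a fundamental property: relative entropy cannot be negative because it measures how different Q is from P.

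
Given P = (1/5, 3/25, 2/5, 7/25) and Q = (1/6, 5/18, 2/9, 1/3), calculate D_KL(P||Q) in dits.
0.0530 dits

KL divergence: D_KL(P||Q) = Σ p(x) log(p(x)/q(x))

Computing term by term:
  x=0: 1/5 × log_10[(1/5)/(1/6)] = 1/5 × 0.0792 = 0.0158
  x=1: 3/25 × log_10[(3/25)/(5/18)] = 3/25 × -0.3645 = -0.0437
  x=2: 2/5 × log_10[(2/5)/(2/9)] = 2/5 × 0.2553 = 0.1021
  x=3: 7/25 × log_10[(7/25)/(1/3)] = 7/25 × -0.0757 = -0.0212

D_KL(P||Q) = 0.0530 dits

Note: KL divergence is always non-negative and equals 0 iff P = Q.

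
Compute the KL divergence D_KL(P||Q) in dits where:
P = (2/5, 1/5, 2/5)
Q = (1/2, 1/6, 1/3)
0.0087 dits

KL divergence: D_KL(P||Q) = Σ p(x) log(p(x)/q(x))

Computing term by term:
  x=0: 2/5 × log_10[(2/5)/(1/2)] = 2/5 × -0.0969 = -0.0388
  x=1: 1/5 × log_10[(1/5)/(1/6)] = 1/5 × 0.0792 = 0.0158
  x=2: 2/5 × log_10[(2/5)/(1/3)] = 2/5 × 0.0792 = 0.0317

D_KL(P||Q) = 0.0087 dits

Note: KL divergence is always non-negative and equals 0 iff P = Q.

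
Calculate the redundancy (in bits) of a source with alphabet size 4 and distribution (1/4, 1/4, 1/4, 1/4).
0.0000 bits

Redundancy measures how far a source is from maximum entropy:
R = H_max - H(X)

Maximum entropy for 4 symbols: H_max = log_2(4) = 2.0000 bits
Actual entropy: H(X) = 2.0000 bits
Redundancy: R = 2.0000 - 2.0000 = 0.0000 bits

This redundancy represents potential for compression: the source could be compressed by 0.0000 bits per symbol.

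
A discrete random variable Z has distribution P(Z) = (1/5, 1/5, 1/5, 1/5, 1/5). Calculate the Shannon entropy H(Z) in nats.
1.6094 nats

Shannon entropy is H(X) = -Σ p(x) log p(x).

For P = (1/5, 1/5, 1/5, 1/5, 1/5):
H = -1/5 × log_e(1/5) -1/5 × log_e(1/5) -1/5 × log_e(1/5) -1/5 × log_e(1/5) -1/5 × log_e(1/5)
H = 1.6094 nats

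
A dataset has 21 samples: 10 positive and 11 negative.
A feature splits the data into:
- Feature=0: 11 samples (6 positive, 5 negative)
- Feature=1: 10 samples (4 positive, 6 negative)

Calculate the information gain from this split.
0.0153 bits

Information Gain = H(Y) - H(Y|Feature)

Before split:
P(positive) = 10/21 = 0.4762
H(Y) = 0.9984 bits

After split:
Feature=0: H = 0.9940 bits (weight = 11/21)
Feature=1: H = 0.9710 bits (weight = 10/21)
H(Y|Feature) = (11/21)×0.9940 + (10/21)×0.9710 = 0.9830 bits

Information Gain = 0.9984 - 0.9830 = 0.0153 bits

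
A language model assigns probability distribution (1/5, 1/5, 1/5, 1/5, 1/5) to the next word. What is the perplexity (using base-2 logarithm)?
5.0000

Perplexity is 2^H (or exp(H) for natural log).

First, H = -Σ p log p = 2.3219 bits
Perplexity = 2^2.3219 = 5.0000

Interpretation: The model's uncertainty is equivalent to choosing uniformly among 5.0 options.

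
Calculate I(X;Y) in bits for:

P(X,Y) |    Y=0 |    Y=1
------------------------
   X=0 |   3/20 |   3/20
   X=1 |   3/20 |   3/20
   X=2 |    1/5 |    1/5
0.0000 bits

Mutual information: I(X;Y) = H(X) + H(Y) - H(X,Y)

Marginals:
P(X) = (3/10, 3/10, 2/5), H(X) = 1.5710 bits
P(Y) = (1/2, 1/2), H(Y) = 1.0000 bits

Joint entropy: H(X,Y) = 2.5710 bits

I(X;Y) = 1.5710 + 1.0000 - 2.5710 = 0.0000 bits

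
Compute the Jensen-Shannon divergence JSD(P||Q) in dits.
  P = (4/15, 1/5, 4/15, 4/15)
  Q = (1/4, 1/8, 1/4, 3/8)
0.0040 dits

Jensen-Shannon divergence is:
JSD(P||Q) = 0.5 × D_KL(P||M) + 0.5 × D_KL(Q||M)
where M = 0.5 × (P + Q) is the mixture distribution.

M = 0.5 × (4/15, 1/5, 4/15, 4/15) + 0.5 × (1/4, 1/8, 1/4, 3/8) = (0.258333, 0.1625, 0.258333, 0.320833)

D_KL(P||M) = 0.0040 dits
D_KL(Q||M) = 0.0040 dits

JSD(P||Q) = 0.5 × 0.0040 + 0.5 × 0.0040 = 0.0040 dits

Unlike KL divergence, JSD is symmetric and bounded: 0 ≤ JSD ≤ log(2).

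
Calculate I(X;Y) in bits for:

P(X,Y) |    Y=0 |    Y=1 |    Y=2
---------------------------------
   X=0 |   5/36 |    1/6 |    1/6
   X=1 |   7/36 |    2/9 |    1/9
0.0183 bits

Mutual information: I(X;Y) = H(X) + H(Y) - H(X,Y)

Marginals:
P(X) = (17/36, 19/36), H(X) = 0.9978 bits
P(Y) = (1/3, 7/18, 5/18), H(Y) = 1.5715 bits

Joint entropy: H(X,Y) = 2.5510 bits

I(X;Y) = 0.9978 + 1.5715 - 2.5510 = 0.0183 bits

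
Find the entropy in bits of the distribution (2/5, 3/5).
0.9710 bits

Shannon entropy is H(X) = -Σ p(x) log p(x).

For P = (2/5, 3/5):
H = -2/5 × log_2(2/5) -3/5 × log_2(3/5)
H = 0.9710 bits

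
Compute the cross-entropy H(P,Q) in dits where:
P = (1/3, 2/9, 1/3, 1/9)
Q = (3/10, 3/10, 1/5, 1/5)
0.6011 dits

Cross-entropy: H(P,Q) = -Σ p(x) log q(x)

Alternatively: H(P,Q) = H(P) + D_KL(P||Q)
H(P) = 0.5693 dits
D_KL(P||Q) = 0.0319 dits

H(P,Q) = 0.5693 + 0.0319 = 0.6011 dits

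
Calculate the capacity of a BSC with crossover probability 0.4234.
0.0170 bits

For a binary symmetric channel (BSC) with error probability p:
Capacity C = 1 - H(p) bits per symbol

where H(p) = -p log₂(p) - (1-p) log₂(1-p) is the binary entropy function.

H(0.4234) = 0.9830 bits
C = 1 - 0.9830 = 0.0170 bits per symbol

This means we can reliably transmit up to 0.0170 bits of information per channel use.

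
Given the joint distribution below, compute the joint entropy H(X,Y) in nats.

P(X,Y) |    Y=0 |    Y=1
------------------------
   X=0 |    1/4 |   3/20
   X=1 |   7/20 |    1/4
1.3452 nats

Joint entropy is H(X,Y) = -Σ_{x,y} p(x,y) log p(x,y).

Summing over all non-zero entries:
H(X,Y) = -[1/4·log_e(1/4) + 3/20·log_e(3/20) + 7/20·log_e(7/20) + 1/4·log_e(1/4)]
H(X,Y) = 1.3452 nats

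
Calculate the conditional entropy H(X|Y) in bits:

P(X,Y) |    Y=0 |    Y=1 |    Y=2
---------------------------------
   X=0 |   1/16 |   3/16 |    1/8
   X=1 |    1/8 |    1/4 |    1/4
0.9476 bits

Using the chain rule: H(X|Y) = H(X,Y) - H(Y)

First, compute H(X,Y) = 2.4528 bits

Marginal P(Y) = (3/16, 7/16, 3/8)
H(Y) = 1.5052 bits

H(X|Y) = H(X,Y) - H(Y) = 2.4528 - 1.5052 = 0.9476 bits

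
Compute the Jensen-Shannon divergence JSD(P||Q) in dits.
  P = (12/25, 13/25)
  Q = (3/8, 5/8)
0.0025 dits

Jensen-Shannon divergence is:
JSD(P||Q) = 0.5 × D_KL(P||M) + 0.5 × D_KL(Q||M)
where M = 0.5 × (P + Q) is the mixture distribution.

M = 0.5 × (12/25, 13/25) + 0.5 × (3/8, 5/8) = (0.4275, 0.5725)

D_KL(P||M) = 0.0024 dits
D_KL(Q||M) = 0.0025 dits

JSD(P||Q) = 0.5 × 0.0024 + 0.5 × 0.0025 = 0.0025 dits

Unlike KL divergence, JSD is symmetric and bounded: 0 ≤ JSD ≤ log(2).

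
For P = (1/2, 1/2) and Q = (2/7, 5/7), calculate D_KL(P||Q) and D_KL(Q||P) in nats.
D_KL(P||Q) = 0.1015, D_KL(Q||P) = 0.0949

KL divergence is not symmetric: D_KL(P||Q) ≠ D_KL(Q||P) in general.

D_KL(P||Q) = 0.1015 nats
D_KL(Q||P) = 0.0949 nats

No, they are not equal!

This asymmetry is why KL divergence is not a true distance metric.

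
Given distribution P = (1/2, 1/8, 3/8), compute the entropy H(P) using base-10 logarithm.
0.4231 dits

Shannon entropy is H(X) = -Σ p(x) log p(x).

For P = (1/2, 1/8, 3/8):
H = -1/2 × log_10(1/2) -1/8 × log_10(1/8) -3/8 × log_10(3/8)
H = 0.4231 dits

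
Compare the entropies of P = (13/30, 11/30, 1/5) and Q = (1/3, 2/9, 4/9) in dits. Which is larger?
Q

Computing entropies in dits:
H(P) = 0.4569
H(Q) = 0.4607

Distribution Q has higher entropy.

Intuition: The distribution closer to uniform (more spread out) has higher entropy.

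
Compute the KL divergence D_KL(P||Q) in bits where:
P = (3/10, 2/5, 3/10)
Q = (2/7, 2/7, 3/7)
0.0609 bits

KL divergence: D_KL(P||Q) = Σ p(x) log(p(x)/q(x))

Computing term by term:
  x=0: 3/10 × log_2[(3/10)/(2/7)] = 3/10 × 0.0704 = 0.0211
  x=1: 2/5 × log_2[(2/5)/(2/7)] = 2/5 × 0.4854 = 0.1942
  x=2: 3/10 × log_2[(3/10)/(3/7)] = 3/10 × -0.5146 = -0.1544

D_KL(P||Q) = 0.0609 bits

Note: KL divergence is always non-negative and equals 0 iff P = Q.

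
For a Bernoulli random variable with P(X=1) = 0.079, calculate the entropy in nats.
0.2763 nats

The binary entropy function is:
H(p) = -p log(p) - (1-p) log(1-p)

H(0.079) = -0.079 × log_e(0.079) - 0.921 × log_e(0.921)
H(0.079) = 0.2763 nats

Note: Binary entropy is maximized at p=0.5 (H=1 bit) and minimized at p=0 or p=1 (H=0).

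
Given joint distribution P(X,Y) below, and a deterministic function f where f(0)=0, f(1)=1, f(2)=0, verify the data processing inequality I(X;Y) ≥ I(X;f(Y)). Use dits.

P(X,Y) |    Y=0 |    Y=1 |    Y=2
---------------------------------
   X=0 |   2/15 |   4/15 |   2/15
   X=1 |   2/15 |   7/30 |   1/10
I(X;Y) = 0.0006, I(X;f(Y)) = 0.0000, inequality holds: 0.0006 ≥ 0.0000

Data Processing Inequality: For any Markov chain X → Y → Z, we have I(X;Y) ≥ I(X;Z).

Here Z = f(Y) is a deterministic function of Y, forming X → Y → Z.

Original I(X;Y) = 0.0006 dits

After applying f:
P(X,Z) where Z=f(Y):
- P(X,Z=0) = P(X,Y=0) + P(X,Y=2)
- P(X,Z=1) = P(X,Y=1)

I(X;Z) = I(X;f(Y)) = 0.0000 dits

Verification: 0.0006 ≥ 0.0000 ✓

Information cannot be created by processing; the function f can only lose information about X.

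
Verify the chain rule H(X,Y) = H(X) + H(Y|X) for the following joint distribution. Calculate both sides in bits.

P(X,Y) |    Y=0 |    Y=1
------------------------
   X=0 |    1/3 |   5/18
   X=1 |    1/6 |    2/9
H(X,Y) = 1.9547, H(X) = 0.9641, H(Y|X) = 0.9906 (all in bits)

Chain rule: H(X,Y) = H(X) + H(Y|X)

Left side — joint entropy directly:
H(X,Y) = -Σ p(x,y) log p(x,y) = 1.9547 bits

Right side — compute H(Y|X) from the conditional distributions:
P(X) = (11/18, 7/18), so H(X) = 0.9641 bits
H(Y|X) = Σ_x P(X=x) · H(Y|X=x):
  P(Y|X=0) = (6/11, 5/11), H(Y|X=0) = 0.9940, weight P(X=0) = 11/18
  P(Y|X=1) = (3/7, 4/7), H(Y|X=1) = 0.9852, weight P(X=1) = 7/18
H(Y|X) = 0.9906 bits

H(X) + H(Y|X) = 0.9641 + 0.9906 = 1.9547 bits

Both sides equal 1.9547 bits. ✓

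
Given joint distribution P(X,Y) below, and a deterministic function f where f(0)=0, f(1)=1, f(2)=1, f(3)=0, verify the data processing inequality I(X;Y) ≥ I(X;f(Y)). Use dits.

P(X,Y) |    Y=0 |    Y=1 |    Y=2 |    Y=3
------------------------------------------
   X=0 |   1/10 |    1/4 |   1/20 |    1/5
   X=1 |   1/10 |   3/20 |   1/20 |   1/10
I(X;Y) = 0.0041, I(X;f(Y)) = 0.0000, inequality holds: 0.0041 ≥ 0.0000

Data Processing Inequality: For any Markov chain X → Y → Z, we have I(X;Y) ≥ I(X;Z).

Here Z = f(Y) is a deterministic function of Y, forming X → Y → Z.

Original I(X;Y) = 0.0041 dits

After applying f:
P(X,Z) where Z=f(Y):
- P(X,Z=0) = P(X,Y=0) + P(X,Y=3)
- P(X,Z=1) = P(X,Y=1) + P(X,Y=2)

I(X;Z) = I(X;f(Y)) = 0.0000 dits

Verification: 0.0041 ≥ 0.0000 ✓

Information cannot be created by processing; the function f can only lose information about X.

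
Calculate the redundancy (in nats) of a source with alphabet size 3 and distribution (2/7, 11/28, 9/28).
0.0088 nats

Redundancy measures how far a source is from maximum entropy:
R = H_max - H(X)

Maximum entropy for 3 symbols: H_max = log_e(3) = 1.0986 nats
Actual entropy: H(X) = 1.0898 nats
Redundancy: R = 1.0986 - 1.0898 = 0.0088 nats

This redundancy represents potential for compression: the source could be compressed by 0.0088 nats per symbol.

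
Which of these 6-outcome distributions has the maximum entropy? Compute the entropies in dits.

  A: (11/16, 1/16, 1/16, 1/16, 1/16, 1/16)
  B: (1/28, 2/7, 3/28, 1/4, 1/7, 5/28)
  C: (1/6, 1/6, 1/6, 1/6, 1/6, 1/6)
C

For a discrete distribution over n outcomes, entropy is maximized by the uniform distribution.

Computing entropies:
H(A) = 0.4882 dits
H(B) = 0.7159 dits
H(C) = 0.7782 dits

The uniform distribution (where all probabilities equal 1/6) achieves the maximum entropy of log_10(6) = 0.7782 dits.

Distribution C has the highest entropy.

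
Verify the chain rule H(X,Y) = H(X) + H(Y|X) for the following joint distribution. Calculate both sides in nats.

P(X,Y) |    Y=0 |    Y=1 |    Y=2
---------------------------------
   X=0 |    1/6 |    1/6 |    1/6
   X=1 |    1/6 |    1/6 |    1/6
H(X,Y) = 1.7918, H(X) = 0.6931, H(Y|X) = 1.0986 (all in nats)

Chain rule: H(X,Y) = H(X) + H(Y|X)

Left side — joint entropy directly:
H(X,Y) = -Σ p(x,y) log p(x,y) = 1.7918 nats

Right side — compute H(Y|X) from the conditional distributions:
P(X) = (1/2, 1/2), so H(X) = 0.6931 nats
H(Y|X) = Σ_x P(X=x) · H(Y|X=x):
  P(Y|X=0) = (1/3, 1/3, 1/3), H(Y|X=0) = 1.0986, weight P(X=0) = 1/2
  P(Y|X=1) = (1/3, 1/3, 1/3), H(Y|X=1) = 1.0986, weight P(X=1) = 1/2
H(Y|X) = 1.0986 nats

H(X) + H(Y|X) = 0.6931 + 1.0986 = 1.7918 nats

Both sides equal 1.7918 nats. ✓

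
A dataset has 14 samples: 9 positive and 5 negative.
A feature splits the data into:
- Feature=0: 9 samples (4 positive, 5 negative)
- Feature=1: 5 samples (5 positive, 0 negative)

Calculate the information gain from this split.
0.3032 bits

Information Gain = H(Y) - H(Y|Feature)

Before split:
P(positive) = 9/14 = 0.6429
H(Y) = 0.9403 bits

After split:
Feature=0: H = 0.9911 bits (weight = 9/14)
Feature=1: H = 0.0000 bits (weight = 5/14)
H(Y|Feature) = (9/14)×0.9911 + (5/14)×0.0000 = 0.6371 bits

Information Gain = 0.9403 - 0.6371 = 0.3032 bits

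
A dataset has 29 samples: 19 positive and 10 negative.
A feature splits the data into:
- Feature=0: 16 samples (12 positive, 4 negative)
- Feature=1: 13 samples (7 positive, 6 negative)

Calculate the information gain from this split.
0.0354 bits

Information Gain = H(Y) - H(Y|Feature)

Before split:
P(positive) = 19/29 = 0.6552
H(Y) = 0.9294 bits

After split:
Feature=0: H = 0.8113 bits (weight = 16/29)
Feature=1: H = 0.9957 bits (weight = 13/29)
H(Y|Feature) = (16/29)×0.8113 + (13/29)×0.9957 = 0.8940 bits

Information Gain = 0.9294 - 0.8940 = 0.0354 bits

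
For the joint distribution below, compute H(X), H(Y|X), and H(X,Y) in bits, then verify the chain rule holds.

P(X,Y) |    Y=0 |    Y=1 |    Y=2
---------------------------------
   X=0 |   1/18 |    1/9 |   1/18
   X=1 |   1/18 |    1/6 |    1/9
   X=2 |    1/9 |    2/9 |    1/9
H(X,Y) = 3.0169, H(X) = 1.5305, H(Y|X) = 1.4864 (all in bits)

Chain rule: H(X,Y) = H(X) + H(Y|X)

Left side — joint entropy directly:
H(X,Y) = -Σ p(x,y) log p(x,y) = 3.0169 bits

Right side — compute H(Y|X) from the conditional distributions:
P(X) = (2/9, 1/3, 4/9), so H(X) = 1.5305 bits
H(Y|X) = Σ_x P(X=x) · H(Y|X=x):
  P(Y|X=0) = (1/4, 1/2, 1/4), H(Y|X=0) = 1.5000, weight P(X=0) = 2/9
  P(Y|X=1) = (1/6, 1/2, 1/3), H(Y|X=1) = 1.4591, weight P(X=1) = 1/3
  P(Y|X=2) = (1/4, 1/2, 1/4), H(Y|X=2) = 1.5000, weight P(X=2) = 4/9
H(Y|X) = 1.4864 bits

H(X) + H(Y|X) = 1.5305 + 1.4864 = 3.0169 bits

Both sides equal 3.0169 bits. ✓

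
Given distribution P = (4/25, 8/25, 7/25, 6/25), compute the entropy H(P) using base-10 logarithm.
0.5892 dits

Shannon entropy is H(X) = -Σ p(x) log p(x).

For P = (4/25, 8/25, 7/25, 6/25):
H = -4/25 × log_10(4/25) -8/25 × log_10(8/25) -7/25 × log_10(7/25) -6/25 × log_10(6/25)
H = 0.5892 dits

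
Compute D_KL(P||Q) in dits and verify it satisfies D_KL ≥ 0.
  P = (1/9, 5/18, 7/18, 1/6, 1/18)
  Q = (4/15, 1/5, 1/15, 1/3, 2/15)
0.2239 dits

KL divergence satisfies the Gibbs inequality: D_KL(P||Q) ≥ 0 for all distributions P, Q.

D_KL(P||Q) = Σ p(x) log(p(x)/q(x))
Term by term:
  x=0: 1/9 × log_10[(1/9)/(4/15)] = -0.0422
  x=1: 5/18 × log_10[(5/18)/(1/5)] = 0.0396
  x=2: 7/18 × log_10[(7/18)/(1/15)] = 0.2979
  x=3: 1/6 × log_10[(1/6)/(1/3)] = -0.0502
  x=4: 1/18 × log_10[(1/18)/(2/15)] = -0.0211
D_KL(P||Q) = 0.2239 dits

D_KL(P||Q) = 0.2239 ≥ 0 ✓

This non-negativity is a fundamental property: relative entropy cannot be negative because it measures how different Q is from P.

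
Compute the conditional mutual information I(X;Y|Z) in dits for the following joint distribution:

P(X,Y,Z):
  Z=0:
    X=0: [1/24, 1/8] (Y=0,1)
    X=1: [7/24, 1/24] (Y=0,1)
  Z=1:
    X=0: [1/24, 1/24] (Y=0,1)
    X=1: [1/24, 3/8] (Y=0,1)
0.0569 dits

Conditional mutual information: I(X;Y|Z) = H(X|Z) + H(Y|Z) - H(X,Y|Z)

H(Z) = 0.3010
H(X,Z) = 0.5371 → H(X|Z) = 0.2361
H(Y,Z) = 0.5371 → H(Y|Z) = 0.2361
H(X,Y,Z) = 0.7162 → H(X,Y|Z) = 0.4152

I(X;Y|Z) = 0.2361 + 0.2361 - 0.4152 = 0.0569 dits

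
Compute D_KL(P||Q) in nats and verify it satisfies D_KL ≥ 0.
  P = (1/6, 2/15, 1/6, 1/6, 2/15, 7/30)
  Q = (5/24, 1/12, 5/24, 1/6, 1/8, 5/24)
0.0233 nats

KL divergence satisfies the Gibbs inequality: D_KL(P||Q) ≥ 0 for all distributions P, Q.

D_KL(P||Q) = Σ p(x) log(p(x)/q(x))
Term by term:
  x=0: 1/6 × log_e[(1/6)/(5/24)] = -0.0372
  x=1: 2/15 × log_e[(2/15)/(1/12)] = 0.0627
  x=2: 1/6 × log_e[(1/6)/(5/24)] = -0.0372
  x=3: 1/6 × log_e[(1/6)/(1/6)] = 0.0000
  x=4: 2/15 × log_e[(2/15)/(1/8)] = 0.0086
  x=5: 7/30 × log_e[(7/30)/(5/24)] = 0.0264
D_KL(P||Q) = 0.0233 nats

D_KL(P||Q) = 0.0233 ≥ 0 ✓

This non-negativity is a fundamental property: relative entropy cannot be negative because it measures how different Q is from P.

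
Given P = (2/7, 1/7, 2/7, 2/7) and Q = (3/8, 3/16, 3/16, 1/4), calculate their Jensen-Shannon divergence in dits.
0.0045 dits

Jensen-Shannon divergence is:
JSD(P||Q) = 0.5 × D_KL(P||M) + 0.5 × D_KL(Q||M)
where M = 0.5 × (P + Q) is the mixture distribution.

M = 0.5 × (2/7, 1/7, 2/7, 2/7) + 0.5 × (3/8, 3/16, 3/16, 1/4) = (0.330357, 0.165179, 0.236607, 0.267857)

D_KL(P||M) = 0.0044 dits
D_KL(Q||M) = 0.0045 dits

JSD(P||Q) = 0.5 × 0.0044 + 0.5 × 0.0045 = 0.0045 dits

Unlike KL divergence, JSD is symmetric and bounded: 0 ≤ JSD ≤ log(2).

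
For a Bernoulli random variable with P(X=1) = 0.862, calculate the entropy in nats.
0.4013 nats

The binary entropy function is:
H(p) = -p log(p) - (1-p) log(1-p)

H(0.862) = -0.862 × log_e(0.862) - 0.138 × log_e(0.138)
H(0.862) = 0.4013 nats

Note: Binary entropy is maximized at p=0.5 (H=1 bit) and minimized at p=0 or p=1 (H=0).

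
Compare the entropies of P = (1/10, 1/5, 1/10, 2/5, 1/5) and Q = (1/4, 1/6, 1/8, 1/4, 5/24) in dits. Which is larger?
Q

Computing entropies in dits:
H(P) = 0.6388
H(Q) = 0.6855

Distribution Q has higher entropy.

Intuition: The distribution closer to uniform (more spread out) has higher entropy.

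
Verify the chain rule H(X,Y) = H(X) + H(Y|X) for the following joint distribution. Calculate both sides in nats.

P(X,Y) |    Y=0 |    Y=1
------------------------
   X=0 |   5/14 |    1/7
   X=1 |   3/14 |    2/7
H(X,Y) = 1.3337, H(X) = 0.6931, H(Y|X) = 0.6406 (all in nats)

Chain rule: H(X,Y) = H(X) + H(Y|X)

Left side — joint entropy directly:
H(X,Y) = -Σ p(x,y) log p(x,y) = 1.3337 nats

Right side — compute H(Y|X) from the conditional distributions:
P(X) = (1/2, 1/2), so H(X) = 0.6931 nats
H(Y|X) = Σ_x P(X=x) · H(Y|X=x):
  P(Y|X=0) = (5/7, 2/7), H(Y|X=0) = 0.5983, weight P(X=0) = 1/2
  P(Y|X=1) = (3/7, 4/7), H(Y|X=1) = 0.6829, weight P(X=1) = 1/2
H(Y|X) = 0.6406 nats

H(X) + H(Y|X) = 0.6931 + 0.6406 = 1.3337 nats

Both sides equal 1.3337 nats. ✓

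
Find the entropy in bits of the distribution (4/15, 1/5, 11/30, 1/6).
1.9345 bits

Shannon entropy is H(X) = -Σ p(x) log p(x).

For P = (4/15, 1/5, 11/30, 1/6):
H = -4/15 × log_2(4/15) -1/5 × log_2(1/5) -11/30 × log_2(11/30) -1/6 × log_2(1/6)
H = 1.9345 bits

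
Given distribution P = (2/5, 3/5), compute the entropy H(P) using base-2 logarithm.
0.9710 bits

Shannon entropy is H(X) = -Σ p(x) log p(x).

For P = (2/5, 3/5):
H = -2/5 × log_2(2/5) -3/5 × log_2(3/5)
H = 0.9710 bits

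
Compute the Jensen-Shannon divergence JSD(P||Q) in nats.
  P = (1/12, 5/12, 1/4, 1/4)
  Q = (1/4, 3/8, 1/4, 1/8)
0.0330 nats

Jensen-Shannon divergence is:
JSD(P||Q) = 0.5 × D_KL(P||M) + 0.5 × D_KL(Q||M)
where M = 0.5 × (P + Q) is the mixture distribution.

M = 0.5 × (1/12, 5/12, 1/4, 1/4) + 0.5 × (1/4, 3/8, 1/4, 1/8) = (1/6, 0.395833, 1/4, 3/16)

D_KL(P||M) = 0.0355 nats
D_KL(Q||M) = 0.0304 nats

JSD(P||Q) = 0.5 × 0.0355 + 0.5 × 0.0304 = 0.0330 nats

Unlike KL divergence, JSD is symmetric and bounded: 0 ≤ JSD ≤ log(2).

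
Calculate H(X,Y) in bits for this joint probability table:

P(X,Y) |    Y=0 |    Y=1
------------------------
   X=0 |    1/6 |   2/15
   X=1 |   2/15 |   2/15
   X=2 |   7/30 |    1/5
2.5479 bits

Joint entropy is H(X,Y) = -Σ_{x,y} p(x,y) log p(x,y).

Summing over all non-zero entries:
H(X,Y) = -[1/6·log_2(1/6) + 2/15·log_2(2/15) + 2/15·log_2(2/15) + 2/15·log_2(2/15) + 7/30·log_2(7/30) + 1/5·log_2(1/5)]
H(X,Y) = 2.5479 bits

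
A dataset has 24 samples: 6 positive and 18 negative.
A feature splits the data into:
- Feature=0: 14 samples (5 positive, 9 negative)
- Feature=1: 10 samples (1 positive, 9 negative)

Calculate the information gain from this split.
0.0674 bits

Information Gain = H(Y) - H(Y|Feature)

Before split:
P(positive) = 6/24 = 0.2500
H(Y) = 0.8113 bits

After split:
Feature=0: H = 0.9403 bits (weight = 14/24)
Feature=1: H = 0.4690 bits (weight = 10/24)
H(Y|Feature) = (14/24)×0.9403 + (10/24)×0.4690 = 0.7439 bits

Information Gain = 0.8113 - 0.7439 = 0.0674 bits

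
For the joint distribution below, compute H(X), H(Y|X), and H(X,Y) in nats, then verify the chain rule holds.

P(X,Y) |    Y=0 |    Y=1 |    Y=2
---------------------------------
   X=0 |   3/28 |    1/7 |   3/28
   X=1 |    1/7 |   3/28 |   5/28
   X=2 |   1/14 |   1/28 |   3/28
H(X,Y) = 2.1284, H(X) = 1.0609, H(Y|X) = 1.0674 (all in nats)

Chain rule: H(X,Y) = H(X) + H(Y|X)

Left side — joint entropy directly:
H(X,Y) = -Σ p(x,y) log p(x,y) = 2.1284 nats

Right side — compute H(Y|X) from the conditional distributions:
P(X) = (5/14, 3/7, 3/14), so H(X) = 1.0609 nats
H(Y|X) = Σ_x P(X=x) · H(Y|X=x):
  P(Y|X=0) = (3/10, 2/5, 3/10), H(Y|X=0) = 1.0889, weight P(X=0) = 5/14
  P(Y|X=1) = (1/3, 1/4, 5/12), H(Y|X=1) = 1.0776, weight P(X=1) = 3/7
  P(Y|X=2) = (1/3, 1/6, 1/2), H(Y|X=2) = 1.0114, weight P(X=2) = 3/14
H(Y|X) = 1.0674 nats

H(X) + H(Y|X) = 1.0609 + 1.0674 = 2.1284 nats

Both sides equal 2.1284 nats. ✓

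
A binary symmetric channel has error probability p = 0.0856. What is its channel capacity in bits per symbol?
0.5784 bits

For a binary symmetric channel (BSC) with error probability p:
Capacity C = 1 - H(p) bits per symbol

where H(p) = -p log₂(p) - (1-p) log₂(1-p) is the binary entropy function.

H(0.0856) = 0.4216 bits
C = 1 - 0.4216 = 0.5784 bits per symbol

This means we can reliably transmit up to 0.5784 bits of information per channel use.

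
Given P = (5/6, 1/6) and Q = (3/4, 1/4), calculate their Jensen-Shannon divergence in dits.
0.0023 dits

Jensen-Shannon divergence is:
JSD(P||Q) = 0.5 × D_KL(P||M) + 0.5 × D_KL(Q||M)
where M = 0.5 × (P + Q) is the mixture distribution.

M = 0.5 × (5/6, 1/6) + 0.5 × (3/4, 1/4) = (19/24, 5/24)

D_KL(P||M) = 0.0024 dits
D_KL(Q||M) = 0.0022 dits

JSD(P||Q) = 0.5 × 0.0024 + 0.5 × 0.0022 = 0.0023 dits

Unlike KL divergence, JSD is symmetric and bounded: 0 ≤ JSD ≤ log(2).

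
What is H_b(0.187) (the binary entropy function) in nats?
0.4818 nats

The binary entropy function is:
H(p) = -p log(p) - (1-p) log(1-p)

H(0.187) = -0.187 × log_e(0.187) - 0.813 × log_e(0.813)
H(0.187) = 0.4818 nats

Note: Binary entropy is maximized at p=0.5 (H=1 bit) and minimized at p=0 or p=1 (H=0).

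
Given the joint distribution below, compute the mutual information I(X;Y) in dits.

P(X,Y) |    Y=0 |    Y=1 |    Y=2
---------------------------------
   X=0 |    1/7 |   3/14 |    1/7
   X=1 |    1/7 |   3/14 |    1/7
0.0000 dits

Mutual information: I(X;Y) = H(X) + H(Y) - H(X,Y)

Marginals:
P(X) = (1/2, 1/2), H(X) = 0.3010 dits
P(Y) = (2/7, 3/7, 2/7), H(Y) = 0.4686 dits

Joint entropy: H(X,Y) = 0.7696 dits

I(X;Y) = 0.3010 + 0.4686 - 0.7696 = 0.0000 dits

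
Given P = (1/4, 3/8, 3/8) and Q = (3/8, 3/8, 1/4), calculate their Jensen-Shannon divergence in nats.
0.0126 nats

Jensen-Shannon divergence is:
JSD(P||Q) = 0.5 × D_KL(P||M) + 0.5 × D_KL(Q||M)
where M = 0.5 × (P + Q) is the mixture distribution.

M = 0.5 × (1/4, 3/8, 3/8) + 0.5 × (3/8, 3/8, 1/4) = (5/16, 3/8, 5/16)

D_KL(P||M) = 0.0126 nats
D_KL(Q||M) = 0.0126 nats

JSD(P||Q) = 0.5 × 0.0126 + 0.5 × 0.0126 = 0.0126 nats

Unlike KL divergence, JSD is symmetric and bounded: 0 ≤ JSD ≤ log(2).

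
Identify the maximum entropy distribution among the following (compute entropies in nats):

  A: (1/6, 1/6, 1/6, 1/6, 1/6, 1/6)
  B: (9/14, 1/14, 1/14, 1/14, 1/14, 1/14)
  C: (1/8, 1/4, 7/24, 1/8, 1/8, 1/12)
A

For a discrete distribution over n outcomes, entropy is maximized by the uniform distribution.

Computing entropies:
H(A) = 1.7918 nats
H(B) = 1.2266 nats
H(C) = 1.6928 nats

The uniform distribution (where all probabilities equal 1/6) achieves the maximum entropy of log_e(6) = 1.7918 nats.

Distribution A has the highest entropy.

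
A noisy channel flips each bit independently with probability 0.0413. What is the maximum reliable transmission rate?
0.7518 bits

For a binary symmetric channel (BSC) with error probability p:
Capacity C = 1 - H(p) bits per symbol

where H(p) = -p log₂(p) - (1-p) log₂(1-p) is the binary entropy function.

H(0.0413) = 0.2482 bits
C = 1 - 0.2482 = 0.7518 bits per symbol

This means we can reliably transmit up to 0.7518 bits of information per channel use.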